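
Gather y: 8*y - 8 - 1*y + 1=7*y - 7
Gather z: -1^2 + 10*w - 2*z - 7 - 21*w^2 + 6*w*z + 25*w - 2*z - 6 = -21*w^2 + 35*w + z*(6*w - 4) - 14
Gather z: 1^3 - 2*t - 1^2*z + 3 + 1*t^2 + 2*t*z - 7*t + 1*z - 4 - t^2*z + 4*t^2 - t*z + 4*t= 5*t^2 - 5*t + z*(-t^2 + t)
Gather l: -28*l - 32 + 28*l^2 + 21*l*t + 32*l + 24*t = 28*l^2 + l*(21*t + 4) + 24*t - 32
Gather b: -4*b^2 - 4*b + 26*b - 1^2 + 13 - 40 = -4*b^2 + 22*b - 28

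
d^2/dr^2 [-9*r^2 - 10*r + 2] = -18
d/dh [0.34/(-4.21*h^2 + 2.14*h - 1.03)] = (2.8628*h - 0.7276)/(4.21*h^2 - 2.14*h + 1.03)^2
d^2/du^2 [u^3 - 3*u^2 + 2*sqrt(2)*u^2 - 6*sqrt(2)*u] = 6*u - 6 + 4*sqrt(2)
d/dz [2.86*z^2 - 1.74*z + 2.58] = 5.72*z - 1.74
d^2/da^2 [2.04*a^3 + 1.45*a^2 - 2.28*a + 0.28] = 12.24*a + 2.9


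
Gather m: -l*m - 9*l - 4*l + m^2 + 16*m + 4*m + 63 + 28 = -13*l + m^2 + m*(20 - l) + 91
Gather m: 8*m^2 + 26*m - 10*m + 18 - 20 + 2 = 8*m^2 + 16*m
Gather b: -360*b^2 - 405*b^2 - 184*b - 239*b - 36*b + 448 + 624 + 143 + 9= -765*b^2 - 459*b + 1224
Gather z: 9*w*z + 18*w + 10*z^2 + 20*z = 18*w + 10*z^2 + z*(9*w + 20)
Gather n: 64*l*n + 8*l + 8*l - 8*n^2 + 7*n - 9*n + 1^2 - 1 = 16*l - 8*n^2 + n*(64*l - 2)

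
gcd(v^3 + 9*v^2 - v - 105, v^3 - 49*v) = v + 7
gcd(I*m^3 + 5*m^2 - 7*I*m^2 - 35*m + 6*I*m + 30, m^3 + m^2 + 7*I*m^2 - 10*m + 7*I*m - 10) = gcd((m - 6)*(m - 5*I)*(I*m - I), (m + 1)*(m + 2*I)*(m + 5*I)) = 1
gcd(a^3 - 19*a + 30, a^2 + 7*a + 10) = a + 5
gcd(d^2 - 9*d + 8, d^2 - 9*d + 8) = d^2 - 9*d + 8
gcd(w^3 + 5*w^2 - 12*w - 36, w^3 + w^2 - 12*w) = w - 3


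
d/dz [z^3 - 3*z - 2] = 3*z^2 - 3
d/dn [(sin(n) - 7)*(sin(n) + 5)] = 2*(sin(n) - 1)*cos(n)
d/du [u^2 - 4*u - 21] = 2*u - 4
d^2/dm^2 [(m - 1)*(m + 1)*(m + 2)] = 6*m + 4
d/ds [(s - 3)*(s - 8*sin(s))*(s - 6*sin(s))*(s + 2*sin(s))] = (3 - s)*(s - 8*sin(s))*(s + 2*sin(s))*(6*cos(s) - 1) + (3 - s)*(s - 6*sin(s))*(s + 2*sin(s))*(8*cos(s) - 1) + (s - 3)*(s - 8*sin(s))*(s - 6*sin(s))*(2*cos(s) + 1) + (s - 8*sin(s))*(s - 6*sin(s))*(s + 2*sin(s))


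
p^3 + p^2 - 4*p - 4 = (p - 2)*(p + 1)*(p + 2)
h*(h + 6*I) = h^2 + 6*I*h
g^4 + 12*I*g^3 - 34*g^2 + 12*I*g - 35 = (g - I)*(g + I)*(g + 5*I)*(g + 7*I)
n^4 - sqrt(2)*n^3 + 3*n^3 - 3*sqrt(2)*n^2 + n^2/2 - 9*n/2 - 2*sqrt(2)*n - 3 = (n + 1)*(n + 2)*(n - 3*sqrt(2)/2)*(n + sqrt(2)/2)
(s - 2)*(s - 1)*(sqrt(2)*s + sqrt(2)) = sqrt(2)*s^3 - 2*sqrt(2)*s^2 - sqrt(2)*s + 2*sqrt(2)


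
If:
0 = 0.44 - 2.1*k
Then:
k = 0.21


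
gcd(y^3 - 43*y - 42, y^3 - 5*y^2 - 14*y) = y - 7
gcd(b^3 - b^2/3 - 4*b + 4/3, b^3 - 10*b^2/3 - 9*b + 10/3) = b^2 + 5*b/3 - 2/3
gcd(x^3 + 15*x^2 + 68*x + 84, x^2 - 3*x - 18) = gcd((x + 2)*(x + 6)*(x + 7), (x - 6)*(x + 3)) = 1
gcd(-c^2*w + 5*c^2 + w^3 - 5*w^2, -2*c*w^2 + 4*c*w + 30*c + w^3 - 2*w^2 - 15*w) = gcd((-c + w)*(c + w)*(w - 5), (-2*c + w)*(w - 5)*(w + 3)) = w - 5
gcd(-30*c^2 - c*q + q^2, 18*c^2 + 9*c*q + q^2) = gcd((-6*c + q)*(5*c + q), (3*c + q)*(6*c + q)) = 1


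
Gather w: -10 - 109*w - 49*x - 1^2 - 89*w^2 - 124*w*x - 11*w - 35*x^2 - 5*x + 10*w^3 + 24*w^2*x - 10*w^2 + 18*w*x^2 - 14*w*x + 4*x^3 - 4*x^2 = 10*w^3 + w^2*(24*x - 99) + w*(18*x^2 - 138*x - 120) + 4*x^3 - 39*x^2 - 54*x - 11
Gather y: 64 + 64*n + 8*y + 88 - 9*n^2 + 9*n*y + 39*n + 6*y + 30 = -9*n^2 + 103*n + y*(9*n + 14) + 182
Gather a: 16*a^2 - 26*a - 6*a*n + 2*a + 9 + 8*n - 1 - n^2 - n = 16*a^2 + a*(-6*n - 24) - n^2 + 7*n + 8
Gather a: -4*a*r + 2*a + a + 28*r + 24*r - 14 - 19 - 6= a*(3 - 4*r) + 52*r - 39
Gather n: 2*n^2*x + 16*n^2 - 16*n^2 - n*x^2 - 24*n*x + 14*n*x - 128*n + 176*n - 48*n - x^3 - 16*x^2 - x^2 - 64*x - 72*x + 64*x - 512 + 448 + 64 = 2*n^2*x + n*(-x^2 - 10*x) - x^3 - 17*x^2 - 72*x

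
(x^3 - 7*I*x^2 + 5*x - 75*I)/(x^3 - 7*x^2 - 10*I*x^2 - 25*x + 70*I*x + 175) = (x + 3*I)/(x - 7)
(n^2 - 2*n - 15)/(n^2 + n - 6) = (n - 5)/(n - 2)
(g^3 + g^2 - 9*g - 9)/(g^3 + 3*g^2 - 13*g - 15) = (g + 3)/(g + 5)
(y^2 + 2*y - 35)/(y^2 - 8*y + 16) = (y^2 + 2*y - 35)/(y^2 - 8*y + 16)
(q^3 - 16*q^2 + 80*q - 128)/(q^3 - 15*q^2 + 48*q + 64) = (q^2 - 8*q + 16)/(q^2 - 7*q - 8)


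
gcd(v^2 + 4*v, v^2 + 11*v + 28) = v + 4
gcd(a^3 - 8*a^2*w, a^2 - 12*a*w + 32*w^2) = -a + 8*w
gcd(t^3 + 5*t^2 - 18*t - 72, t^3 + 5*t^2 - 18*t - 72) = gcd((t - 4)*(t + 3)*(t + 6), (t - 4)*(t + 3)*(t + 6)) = t^3 + 5*t^2 - 18*t - 72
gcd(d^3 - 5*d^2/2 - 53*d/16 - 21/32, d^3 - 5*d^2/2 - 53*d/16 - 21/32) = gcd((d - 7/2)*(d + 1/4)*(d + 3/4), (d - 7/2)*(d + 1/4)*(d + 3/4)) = d^3 - 5*d^2/2 - 53*d/16 - 21/32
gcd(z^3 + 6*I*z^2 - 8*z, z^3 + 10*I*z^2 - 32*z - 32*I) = z^2 + 6*I*z - 8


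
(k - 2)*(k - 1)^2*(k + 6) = k^4 + 2*k^3 - 19*k^2 + 28*k - 12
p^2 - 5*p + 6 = (p - 3)*(p - 2)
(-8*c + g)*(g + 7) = -8*c*g - 56*c + g^2 + 7*g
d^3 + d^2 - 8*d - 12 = (d - 3)*(d + 2)^2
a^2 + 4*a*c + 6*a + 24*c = (a + 6)*(a + 4*c)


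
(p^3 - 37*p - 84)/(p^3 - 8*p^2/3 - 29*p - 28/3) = 3*(p + 3)/(3*p + 1)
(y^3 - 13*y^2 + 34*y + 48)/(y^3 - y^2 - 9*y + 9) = (y^3 - 13*y^2 + 34*y + 48)/(y^3 - y^2 - 9*y + 9)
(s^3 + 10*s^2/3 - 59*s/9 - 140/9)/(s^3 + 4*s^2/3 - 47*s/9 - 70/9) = (s + 4)/(s + 2)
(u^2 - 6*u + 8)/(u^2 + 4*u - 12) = (u - 4)/(u + 6)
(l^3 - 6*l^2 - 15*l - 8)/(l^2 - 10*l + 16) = (l^2 + 2*l + 1)/(l - 2)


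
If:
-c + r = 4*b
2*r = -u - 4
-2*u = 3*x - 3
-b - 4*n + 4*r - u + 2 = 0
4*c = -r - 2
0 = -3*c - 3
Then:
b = 3/4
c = -1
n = 69/16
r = 2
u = -8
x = 19/3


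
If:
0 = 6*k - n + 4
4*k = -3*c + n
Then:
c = n/9 + 8/9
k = n/6 - 2/3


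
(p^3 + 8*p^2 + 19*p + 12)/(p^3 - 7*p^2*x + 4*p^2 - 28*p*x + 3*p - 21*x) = (-p - 4)/(-p + 7*x)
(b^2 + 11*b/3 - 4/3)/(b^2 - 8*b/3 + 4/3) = (3*b^2 + 11*b - 4)/(3*b^2 - 8*b + 4)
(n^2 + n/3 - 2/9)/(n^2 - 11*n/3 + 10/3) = (9*n^2 + 3*n - 2)/(3*(3*n^2 - 11*n + 10))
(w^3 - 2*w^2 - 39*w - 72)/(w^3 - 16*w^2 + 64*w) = (w^2 + 6*w + 9)/(w*(w - 8))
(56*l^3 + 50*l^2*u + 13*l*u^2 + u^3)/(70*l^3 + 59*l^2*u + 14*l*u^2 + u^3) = (4*l + u)/(5*l + u)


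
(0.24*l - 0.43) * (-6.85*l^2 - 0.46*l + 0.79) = -1.644*l^3 + 2.8351*l^2 + 0.3874*l - 0.3397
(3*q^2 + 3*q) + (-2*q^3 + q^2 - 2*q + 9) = -2*q^3 + 4*q^2 + q + 9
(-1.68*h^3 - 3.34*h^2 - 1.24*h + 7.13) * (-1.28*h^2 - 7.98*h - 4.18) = 2.1504*h^5 + 17.6816*h^4 + 35.2628*h^3 + 14.73*h^2 - 51.7142*h - 29.8034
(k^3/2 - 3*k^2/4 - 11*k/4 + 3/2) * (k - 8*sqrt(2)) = k^4/2 - 4*sqrt(2)*k^3 - 3*k^3/4 - 11*k^2/4 + 6*sqrt(2)*k^2 + 3*k/2 + 22*sqrt(2)*k - 12*sqrt(2)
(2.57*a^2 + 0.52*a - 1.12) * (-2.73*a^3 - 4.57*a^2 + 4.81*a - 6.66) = -7.0161*a^5 - 13.1645*a^4 + 13.0429*a^3 - 9.4966*a^2 - 8.8504*a + 7.4592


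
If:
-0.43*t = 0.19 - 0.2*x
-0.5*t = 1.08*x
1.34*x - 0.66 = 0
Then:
No Solution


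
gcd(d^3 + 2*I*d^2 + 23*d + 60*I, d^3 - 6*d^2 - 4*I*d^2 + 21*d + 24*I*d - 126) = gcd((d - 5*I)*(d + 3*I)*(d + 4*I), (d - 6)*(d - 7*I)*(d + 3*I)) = d + 3*I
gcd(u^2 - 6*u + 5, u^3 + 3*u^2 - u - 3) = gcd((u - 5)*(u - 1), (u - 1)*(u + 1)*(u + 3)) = u - 1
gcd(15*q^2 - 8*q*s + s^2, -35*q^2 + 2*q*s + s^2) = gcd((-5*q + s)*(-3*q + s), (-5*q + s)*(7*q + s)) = 5*q - s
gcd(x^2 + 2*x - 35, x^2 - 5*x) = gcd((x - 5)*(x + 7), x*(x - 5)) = x - 5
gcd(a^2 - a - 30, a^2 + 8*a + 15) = a + 5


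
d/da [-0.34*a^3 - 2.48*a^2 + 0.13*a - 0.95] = -1.02*a^2 - 4.96*a + 0.13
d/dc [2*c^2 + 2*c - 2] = 4*c + 2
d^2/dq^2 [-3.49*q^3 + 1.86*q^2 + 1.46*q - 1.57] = 3.72 - 20.94*q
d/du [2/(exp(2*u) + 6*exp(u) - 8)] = 4*(-exp(u) - 3)*exp(u)/(exp(2*u) + 6*exp(u) - 8)^2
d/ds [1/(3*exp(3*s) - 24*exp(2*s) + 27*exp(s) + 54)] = (-exp(2*s) + 16*exp(s)/3 - 3)*exp(s)/(exp(3*s) - 8*exp(2*s) + 9*exp(s) + 18)^2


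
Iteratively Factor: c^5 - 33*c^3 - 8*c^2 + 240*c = (c)*(c^4 - 33*c^2 - 8*c + 240) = c*(c - 5)*(c^3 + 5*c^2 - 8*c - 48) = c*(c - 5)*(c + 4)*(c^2 + c - 12) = c*(c - 5)*(c - 3)*(c + 4)*(c + 4)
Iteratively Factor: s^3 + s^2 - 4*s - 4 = (s - 2)*(s^2 + 3*s + 2) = (s - 2)*(s + 1)*(s + 2)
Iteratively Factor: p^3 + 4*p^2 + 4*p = (p)*(p^2 + 4*p + 4) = p*(p + 2)*(p + 2)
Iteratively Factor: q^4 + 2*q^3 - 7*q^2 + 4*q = (q - 1)*(q^3 + 3*q^2 - 4*q) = q*(q - 1)*(q^2 + 3*q - 4) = q*(q - 1)^2*(q + 4)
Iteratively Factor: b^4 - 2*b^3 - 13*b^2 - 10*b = (b - 5)*(b^3 + 3*b^2 + 2*b) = (b - 5)*(b + 1)*(b^2 + 2*b) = b*(b - 5)*(b + 1)*(b + 2)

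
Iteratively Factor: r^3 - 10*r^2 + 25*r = (r - 5)*(r^2 - 5*r) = r*(r - 5)*(r - 5)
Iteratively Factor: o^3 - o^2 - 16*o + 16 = (o + 4)*(o^2 - 5*o + 4) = (o - 4)*(o + 4)*(o - 1)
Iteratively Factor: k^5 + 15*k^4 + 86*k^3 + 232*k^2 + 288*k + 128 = (k + 4)*(k^4 + 11*k^3 + 42*k^2 + 64*k + 32) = (k + 2)*(k + 4)*(k^3 + 9*k^2 + 24*k + 16) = (k + 2)*(k + 4)^2*(k^2 + 5*k + 4) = (k + 2)*(k + 4)^3*(k + 1)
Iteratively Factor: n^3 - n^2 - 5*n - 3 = (n + 1)*(n^2 - 2*n - 3) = (n - 3)*(n + 1)*(n + 1)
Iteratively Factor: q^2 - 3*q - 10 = (q - 5)*(q + 2)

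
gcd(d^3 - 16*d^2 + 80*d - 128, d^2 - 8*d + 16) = d^2 - 8*d + 16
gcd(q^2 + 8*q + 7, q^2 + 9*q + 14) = q + 7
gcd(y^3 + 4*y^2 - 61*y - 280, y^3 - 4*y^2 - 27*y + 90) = y + 5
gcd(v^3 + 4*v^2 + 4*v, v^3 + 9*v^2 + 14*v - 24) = 1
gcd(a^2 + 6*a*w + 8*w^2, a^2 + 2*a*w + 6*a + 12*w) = a + 2*w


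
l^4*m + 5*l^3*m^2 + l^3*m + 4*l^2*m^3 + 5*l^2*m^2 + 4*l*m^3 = l*(l + m)*(l + 4*m)*(l*m + m)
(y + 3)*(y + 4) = y^2 + 7*y + 12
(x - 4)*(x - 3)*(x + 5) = x^3 - 2*x^2 - 23*x + 60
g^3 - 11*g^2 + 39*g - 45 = (g - 5)*(g - 3)^2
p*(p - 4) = p^2 - 4*p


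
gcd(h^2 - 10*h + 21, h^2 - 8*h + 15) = h - 3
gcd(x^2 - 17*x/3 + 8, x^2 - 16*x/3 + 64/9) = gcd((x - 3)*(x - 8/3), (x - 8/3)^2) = x - 8/3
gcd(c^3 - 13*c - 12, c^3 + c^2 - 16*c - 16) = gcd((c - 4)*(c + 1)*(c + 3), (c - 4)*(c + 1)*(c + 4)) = c^2 - 3*c - 4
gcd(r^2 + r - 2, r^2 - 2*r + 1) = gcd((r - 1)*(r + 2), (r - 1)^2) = r - 1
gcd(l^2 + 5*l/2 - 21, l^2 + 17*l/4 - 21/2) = l + 6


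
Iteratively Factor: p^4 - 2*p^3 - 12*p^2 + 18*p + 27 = (p - 3)*(p^3 + p^2 - 9*p - 9) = (p - 3)^2*(p^2 + 4*p + 3) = (p - 3)^2*(p + 1)*(p + 3)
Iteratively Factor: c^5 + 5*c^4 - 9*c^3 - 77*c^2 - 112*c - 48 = (c + 4)*(c^4 + c^3 - 13*c^2 - 25*c - 12) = (c - 4)*(c + 4)*(c^3 + 5*c^2 + 7*c + 3) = (c - 4)*(c + 1)*(c + 4)*(c^2 + 4*c + 3) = (c - 4)*(c + 1)^2*(c + 4)*(c + 3)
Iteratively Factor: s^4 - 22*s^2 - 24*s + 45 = (s - 5)*(s^3 + 5*s^2 + 3*s - 9) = (s - 5)*(s - 1)*(s^2 + 6*s + 9) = (s - 5)*(s - 1)*(s + 3)*(s + 3)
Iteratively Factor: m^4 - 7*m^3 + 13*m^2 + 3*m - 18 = (m - 2)*(m^3 - 5*m^2 + 3*m + 9) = (m - 2)*(m + 1)*(m^2 - 6*m + 9) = (m - 3)*(m - 2)*(m + 1)*(m - 3)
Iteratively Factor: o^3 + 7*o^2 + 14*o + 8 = (o + 2)*(o^2 + 5*o + 4) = (o + 2)*(o + 4)*(o + 1)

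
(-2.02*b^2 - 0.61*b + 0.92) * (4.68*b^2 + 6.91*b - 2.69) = -9.4536*b^4 - 16.813*b^3 + 5.5243*b^2 + 7.9981*b - 2.4748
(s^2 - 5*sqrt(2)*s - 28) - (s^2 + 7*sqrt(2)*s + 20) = -12*sqrt(2)*s - 48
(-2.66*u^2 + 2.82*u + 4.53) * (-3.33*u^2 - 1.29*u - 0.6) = 8.8578*u^4 - 5.9592*u^3 - 17.1267*u^2 - 7.5357*u - 2.718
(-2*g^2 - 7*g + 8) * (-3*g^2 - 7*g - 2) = 6*g^4 + 35*g^3 + 29*g^2 - 42*g - 16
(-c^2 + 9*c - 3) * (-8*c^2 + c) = 8*c^4 - 73*c^3 + 33*c^2 - 3*c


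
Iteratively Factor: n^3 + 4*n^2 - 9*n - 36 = (n - 3)*(n^2 + 7*n + 12) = (n - 3)*(n + 4)*(n + 3)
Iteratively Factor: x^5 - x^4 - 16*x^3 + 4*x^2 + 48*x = (x - 2)*(x^4 + x^3 - 14*x^2 - 24*x) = (x - 4)*(x - 2)*(x^3 + 5*x^2 + 6*x) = x*(x - 4)*(x - 2)*(x^2 + 5*x + 6) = x*(x - 4)*(x - 2)*(x + 2)*(x + 3)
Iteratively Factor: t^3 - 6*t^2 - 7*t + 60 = (t - 5)*(t^2 - t - 12) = (t - 5)*(t - 4)*(t + 3)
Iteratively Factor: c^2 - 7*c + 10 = (c - 5)*(c - 2)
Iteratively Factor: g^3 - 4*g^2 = (g - 4)*(g^2) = g*(g - 4)*(g)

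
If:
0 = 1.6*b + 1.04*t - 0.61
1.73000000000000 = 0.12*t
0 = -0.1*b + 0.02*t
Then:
No Solution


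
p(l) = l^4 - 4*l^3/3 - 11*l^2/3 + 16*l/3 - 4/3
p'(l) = 4*l^3 - 4*l^2 - 22*l/3 + 16/3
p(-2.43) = 18.06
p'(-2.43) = -57.86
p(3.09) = 31.97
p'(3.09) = 62.50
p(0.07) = -0.98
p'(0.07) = 4.80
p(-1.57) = -7.51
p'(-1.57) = -8.49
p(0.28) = -0.15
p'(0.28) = 3.05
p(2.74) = 14.69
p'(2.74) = 37.49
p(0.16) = -0.58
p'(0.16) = 4.07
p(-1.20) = -8.64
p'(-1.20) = 1.46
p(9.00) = 5338.67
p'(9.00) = 2531.33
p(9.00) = 5338.67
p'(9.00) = 2531.33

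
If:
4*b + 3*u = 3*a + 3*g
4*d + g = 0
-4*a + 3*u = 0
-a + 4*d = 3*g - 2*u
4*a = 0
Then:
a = 0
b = 0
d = 0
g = 0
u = 0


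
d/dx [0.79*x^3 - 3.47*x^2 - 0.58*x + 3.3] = 2.37*x^2 - 6.94*x - 0.58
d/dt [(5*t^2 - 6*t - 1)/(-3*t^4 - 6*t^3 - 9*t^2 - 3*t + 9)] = (10*t^5 - 8*t^4 - 28*t^3 - 29*t^2 + 24*t - 19)/(3*(t^8 + 4*t^7 + 10*t^6 + 14*t^5 + 7*t^4 - 6*t^3 - 17*t^2 - 6*t + 9))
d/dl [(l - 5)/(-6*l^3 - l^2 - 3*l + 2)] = (-6*l^3 - l^2 - 3*l + (l - 5)*(18*l^2 + 2*l + 3) + 2)/(6*l^3 + l^2 + 3*l - 2)^2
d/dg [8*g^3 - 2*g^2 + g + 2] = 24*g^2 - 4*g + 1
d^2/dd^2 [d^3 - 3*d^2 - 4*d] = 6*d - 6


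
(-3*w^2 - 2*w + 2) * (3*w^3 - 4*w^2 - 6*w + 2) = -9*w^5 + 6*w^4 + 32*w^3 - 2*w^2 - 16*w + 4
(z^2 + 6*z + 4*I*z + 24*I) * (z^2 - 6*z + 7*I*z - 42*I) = z^4 + 11*I*z^3 - 64*z^2 - 396*I*z + 1008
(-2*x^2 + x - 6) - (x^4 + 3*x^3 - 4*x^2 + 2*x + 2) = -x^4 - 3*x^3 + 2*x^2 - x - 8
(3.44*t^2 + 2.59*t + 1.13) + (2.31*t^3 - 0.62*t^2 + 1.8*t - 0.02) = 2.31*t^3 + 2.82*t^2 + 4.39*t + 1.11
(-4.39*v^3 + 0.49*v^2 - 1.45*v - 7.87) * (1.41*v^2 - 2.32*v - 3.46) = -6.1899*v^5 + 10.8757*v^4 + 12.0081*v^3 - 9.4281*v^2 + 23.2754*v + 27.2302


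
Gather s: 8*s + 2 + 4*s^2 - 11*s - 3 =4*s^2 - 3*s - 1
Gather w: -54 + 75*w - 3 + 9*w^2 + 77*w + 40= 9*w^2 + 152*w - 17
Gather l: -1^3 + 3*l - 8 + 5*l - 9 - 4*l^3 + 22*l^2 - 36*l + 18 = -4*l^3 + 22*l^2 - 28*l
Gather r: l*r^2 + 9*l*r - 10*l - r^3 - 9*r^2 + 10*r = -10*l - r^3 + r^2*(l - 9) + r*(9*l + 10)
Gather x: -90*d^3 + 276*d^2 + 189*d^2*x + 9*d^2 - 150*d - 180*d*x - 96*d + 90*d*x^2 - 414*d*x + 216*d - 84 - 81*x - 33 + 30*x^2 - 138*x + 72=-90*d^3 + 285*d^2 - 30*d + x^2*(90*d + 30) + x*(189*d^2 - 594*d - 219) - 45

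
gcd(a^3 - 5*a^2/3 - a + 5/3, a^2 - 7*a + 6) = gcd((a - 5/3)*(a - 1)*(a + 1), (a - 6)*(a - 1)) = a - 1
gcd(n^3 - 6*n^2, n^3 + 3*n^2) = n^2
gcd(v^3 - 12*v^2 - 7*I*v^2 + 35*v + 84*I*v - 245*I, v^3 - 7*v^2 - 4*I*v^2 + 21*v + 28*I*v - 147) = v^2 + v*(-7 - 7*I) + 49*I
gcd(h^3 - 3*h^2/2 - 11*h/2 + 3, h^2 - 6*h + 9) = h - 3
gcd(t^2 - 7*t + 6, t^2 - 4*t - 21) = 1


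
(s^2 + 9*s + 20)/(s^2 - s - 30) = (s + 4)/(s - 6)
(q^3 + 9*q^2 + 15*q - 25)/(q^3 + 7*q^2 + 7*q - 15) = (q + 5)/(q + 3)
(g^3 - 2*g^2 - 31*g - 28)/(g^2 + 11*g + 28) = (g^2 - 6*g - 7)/(g + 7)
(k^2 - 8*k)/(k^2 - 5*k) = (k - 8)/(k - 5)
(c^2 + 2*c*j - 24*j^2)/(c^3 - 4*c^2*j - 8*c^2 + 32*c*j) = (c + 6*j)/(c*(c - 8))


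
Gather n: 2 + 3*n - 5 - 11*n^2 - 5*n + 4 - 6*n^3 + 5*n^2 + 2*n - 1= -6*n^3 - 6*n^2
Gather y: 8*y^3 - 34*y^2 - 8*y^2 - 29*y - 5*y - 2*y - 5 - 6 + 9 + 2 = 8*y^3 - 42*y^2 - 36*y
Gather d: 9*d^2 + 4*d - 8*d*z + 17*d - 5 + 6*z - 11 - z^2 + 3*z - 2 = 9*d^2 + d*(21 - 8*z) - z^2 + 9*z - 18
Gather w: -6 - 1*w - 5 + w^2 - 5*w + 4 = w^2 - 6*w - 7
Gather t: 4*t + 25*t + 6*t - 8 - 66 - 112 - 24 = 35*t - 210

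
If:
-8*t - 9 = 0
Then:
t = -9/8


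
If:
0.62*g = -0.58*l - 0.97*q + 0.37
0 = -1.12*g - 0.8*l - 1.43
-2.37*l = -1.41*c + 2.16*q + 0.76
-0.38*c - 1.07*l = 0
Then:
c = 1.56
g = -0.88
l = -0.55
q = 1.28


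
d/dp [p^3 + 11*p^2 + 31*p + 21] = 3*p^2 + 22*p + 31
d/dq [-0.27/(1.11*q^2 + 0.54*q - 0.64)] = (0.5994*q + 0.1458)/(1.11*q^2 + 0.54*q - 0.64)^2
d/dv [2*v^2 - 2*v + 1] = 4*v - 2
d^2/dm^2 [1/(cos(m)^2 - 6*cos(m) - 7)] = (8*sin(m)^4 - 132*sin(m)^2 - 39*cos(m) - 9*cos(3*m) - 48)/(2*(sin(m)^2 + 6*cos(m) + 6)^3)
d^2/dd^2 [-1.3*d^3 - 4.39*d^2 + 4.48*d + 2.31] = -7.8*d - 8.78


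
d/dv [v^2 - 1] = 2*v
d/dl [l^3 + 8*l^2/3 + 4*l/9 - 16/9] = 3*l^2 + 16*l/3 + 4/9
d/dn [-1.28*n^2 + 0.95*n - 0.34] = 0.95 - 2.56*n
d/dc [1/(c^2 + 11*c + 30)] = (-2*c - 11)/(c^2 + 11*c + 30)^2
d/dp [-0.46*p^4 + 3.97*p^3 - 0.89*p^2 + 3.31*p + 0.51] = -1.84*p^3 + 11.91*p^2 - 1.78*p + 3.31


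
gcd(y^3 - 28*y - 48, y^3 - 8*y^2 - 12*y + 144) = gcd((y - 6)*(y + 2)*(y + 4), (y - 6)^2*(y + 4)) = y^2 - 2*y - 24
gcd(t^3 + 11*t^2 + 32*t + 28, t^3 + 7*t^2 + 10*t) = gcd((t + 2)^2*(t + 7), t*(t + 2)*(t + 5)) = t + 2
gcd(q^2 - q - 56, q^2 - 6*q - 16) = q - 8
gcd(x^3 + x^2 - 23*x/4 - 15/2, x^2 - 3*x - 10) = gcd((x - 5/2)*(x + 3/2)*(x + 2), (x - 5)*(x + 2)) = x + 2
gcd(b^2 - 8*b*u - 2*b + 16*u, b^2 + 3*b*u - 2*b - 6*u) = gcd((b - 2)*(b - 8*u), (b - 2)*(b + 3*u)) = b - 2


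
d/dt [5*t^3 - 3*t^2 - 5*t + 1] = 15*t^2 - 6*t - 5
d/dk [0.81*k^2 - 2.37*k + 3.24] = 1.62*k - 2.37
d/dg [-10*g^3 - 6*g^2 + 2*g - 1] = -30*g^2 - 12*g + 2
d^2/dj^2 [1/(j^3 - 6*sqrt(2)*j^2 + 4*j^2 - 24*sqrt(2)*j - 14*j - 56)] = 2*((-3*j - 4 + 6*sqrt(2))*(-j^3 - 4*j^2 + 6*sqrt(2)*j^2 + 14*j + 24*sqrt(2)*j + 56) - (-3*j^2 - 8*j + 12*sqrt(2)*j + 14 + 24*sqrt(2))^2)/(-j^3 - 4*j^2 + 6*sqrt(2)*j^2 + 14*j + 24*sqrt(2)*j + 56)^3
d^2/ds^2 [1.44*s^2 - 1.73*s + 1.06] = 2.88000000000000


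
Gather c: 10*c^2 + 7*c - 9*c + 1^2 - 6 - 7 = 10*c^2 - 2*c - 12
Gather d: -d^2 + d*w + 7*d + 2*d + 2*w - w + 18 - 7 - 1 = -d^2 + d*(w + 9) + w + 10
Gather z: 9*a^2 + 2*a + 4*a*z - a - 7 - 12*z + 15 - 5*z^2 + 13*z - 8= 9*a^2 + a - 5*z^2 + z*(4*a + 1)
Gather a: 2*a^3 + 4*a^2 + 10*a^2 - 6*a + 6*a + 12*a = 2*a^3 + 14*a^2 + 12*a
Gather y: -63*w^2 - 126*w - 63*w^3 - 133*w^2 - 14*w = -63*w^3 - 196*w^2 - 140*w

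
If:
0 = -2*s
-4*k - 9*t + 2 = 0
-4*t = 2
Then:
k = 13/8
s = 0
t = -1/2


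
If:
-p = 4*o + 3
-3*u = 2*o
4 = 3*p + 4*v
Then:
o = v/3 - 13/12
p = 4/3 - 4*v/3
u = 13/18 - 2*v/9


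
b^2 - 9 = (b - 3)*(b + 3)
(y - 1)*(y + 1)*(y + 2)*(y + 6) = y^4 + 8*y^3 + 11*y^2 - 8*y - 12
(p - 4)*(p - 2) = p^2 - 6*p + 8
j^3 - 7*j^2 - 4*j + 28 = (j - 7)*(j - 2)*(j + 2)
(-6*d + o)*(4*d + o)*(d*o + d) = -24*d^3*o - 24*d^3 - 2*d^2*o^2 - 2*d^2*o + d*o^3 + d*o^2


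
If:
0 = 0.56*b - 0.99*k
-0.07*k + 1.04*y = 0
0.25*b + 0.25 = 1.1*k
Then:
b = 0.67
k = 0.38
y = 0.03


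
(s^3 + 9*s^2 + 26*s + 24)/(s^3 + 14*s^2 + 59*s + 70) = (s^2 + 7*s + 12)/(s^2 + 12*s + 35)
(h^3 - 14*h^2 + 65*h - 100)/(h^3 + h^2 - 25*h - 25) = (h^2 - 9*h + 20)/(h^2 + 6*h + 5)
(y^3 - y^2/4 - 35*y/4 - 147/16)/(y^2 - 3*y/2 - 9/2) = (8*y^2 - 14*y - 49)/(8*(y - 3))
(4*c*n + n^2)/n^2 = (4*c + n)/n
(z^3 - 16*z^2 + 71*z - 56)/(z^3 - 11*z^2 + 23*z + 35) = (z^2 - 9*z + 8)/(z^2 - 4*z - 5)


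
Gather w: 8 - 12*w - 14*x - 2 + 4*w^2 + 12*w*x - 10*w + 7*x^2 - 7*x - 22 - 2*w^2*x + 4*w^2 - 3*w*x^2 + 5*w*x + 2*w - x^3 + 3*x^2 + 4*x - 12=w^2*(8 - 2*x) + w*(-3*x^2 + 17*x - 20) - x^3 + 10*x^2 - 17*x - 28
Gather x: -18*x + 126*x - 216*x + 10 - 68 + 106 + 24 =72 - 108*x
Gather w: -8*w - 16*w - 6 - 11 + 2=-24*w - 15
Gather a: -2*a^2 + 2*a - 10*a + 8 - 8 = -2*a^2 - 8*a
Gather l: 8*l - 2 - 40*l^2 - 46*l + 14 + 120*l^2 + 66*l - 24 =80*l^2 + 28*l - 12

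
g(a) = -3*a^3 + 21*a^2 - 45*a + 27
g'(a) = -9*a^2 + 42*a - 45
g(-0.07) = 30.25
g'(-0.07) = -47.98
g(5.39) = -75.23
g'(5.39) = -80.09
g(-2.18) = 255.98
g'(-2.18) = -179.33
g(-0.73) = 72.21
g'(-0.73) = -80.46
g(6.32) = -175.92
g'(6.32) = -139.04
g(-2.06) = 235.04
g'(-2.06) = -169.71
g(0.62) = 6.46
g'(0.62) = -22.42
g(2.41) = -1.47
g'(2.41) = 3.95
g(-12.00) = 8775.00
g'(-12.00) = -1845.00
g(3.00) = 0.00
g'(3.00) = 0.00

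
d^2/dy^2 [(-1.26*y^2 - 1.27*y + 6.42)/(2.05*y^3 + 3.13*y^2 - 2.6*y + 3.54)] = (-10.5903*y^6 - 32.02305*y^5 + 234.57207*y^4 + 728.186274*y^3 + 366.42798*y^2 - 508.584276*y - 110.42916)/(8.615125*y^9 + 39.461475*y^8 + 27.471435*y^7 - 24.802553*y^6 + 101.44464*y^5 + 54.310278*y^4 - 113.35778*y^3 + 189.462924*y^2 - 97.74648*y + 44.361864)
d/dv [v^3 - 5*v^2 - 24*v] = 3*v^2 - 10*v - 24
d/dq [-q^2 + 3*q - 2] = 3 - 2*q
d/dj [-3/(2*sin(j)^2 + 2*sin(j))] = 3*(2/tan(j) + cos(j)/sin(j)^2)/(2*(sin(j) + 1)^2)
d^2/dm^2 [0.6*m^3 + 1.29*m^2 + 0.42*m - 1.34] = 3.6*m + 2.58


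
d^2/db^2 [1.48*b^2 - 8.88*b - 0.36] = 2.96000000000000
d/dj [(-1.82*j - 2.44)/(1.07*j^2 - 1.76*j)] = (1.9474*j^2 + 5.2216*j - 4.2944)/(j^2*(1.1449*j^2 - 3.7664*j + 3.0976))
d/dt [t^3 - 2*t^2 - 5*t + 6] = 3*t^2 - 4*t - 5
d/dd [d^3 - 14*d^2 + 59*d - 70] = 3*d^2 - 28*d + 59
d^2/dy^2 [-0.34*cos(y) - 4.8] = 0.34*cos(y)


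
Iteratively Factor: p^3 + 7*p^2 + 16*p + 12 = (p + 3)*(p^2 + 4*p + 4) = (p + 2)*(p + 3)*(p + 2)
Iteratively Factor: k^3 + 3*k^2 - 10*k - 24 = (k + 2)*(k^2 + k - 12) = (k - 3)*(k + 2)*(k + 4)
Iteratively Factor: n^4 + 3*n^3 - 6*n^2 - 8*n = (n)*(n^3 + 3*n^2 - 6*n - 8) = n*(n + 1)*(n^2 + 2*n - 8) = n*(n - 2)*(n + 1)*(n + 4)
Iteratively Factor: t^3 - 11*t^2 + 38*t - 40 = (t - 2)*(t^2 - 9*t + 20) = (t - 5)*(t - 2)*(t - 4)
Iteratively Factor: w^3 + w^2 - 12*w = (w - 3)*(w^2 + 4*w) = (w - 3)*(w + 4)*(w)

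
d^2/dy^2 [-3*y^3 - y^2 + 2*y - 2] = -18*y - 2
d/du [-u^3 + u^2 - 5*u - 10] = -3*u^2 + 2*u - 5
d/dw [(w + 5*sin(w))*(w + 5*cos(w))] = 5*sqrt(2)*w*cos(w + pi/4) + 2*w + 5*sqrt(2)*sin(w + pi/4) + 25*cos(2*w)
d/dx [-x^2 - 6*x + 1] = -2*x - 6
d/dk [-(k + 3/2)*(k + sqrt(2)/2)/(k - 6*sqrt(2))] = (-k^2 + 12*sqrt(2)*k + 6 + 39*sqrt(2)/4)/(k^2 - 12*sqrt(2)*k + 72)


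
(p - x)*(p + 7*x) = p^2 + 6*p*x - 7*x^2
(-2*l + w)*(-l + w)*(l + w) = 2*l^3 - l^2*w - 2*l*w^2 + w^3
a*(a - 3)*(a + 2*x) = a^3 + 2*a^2*x - 3*a^2 - 6*a*x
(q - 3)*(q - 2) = q^2 - 5*q + 6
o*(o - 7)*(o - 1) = o^3 - 8*o^2 + 7*o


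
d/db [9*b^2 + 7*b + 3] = 18*b + 7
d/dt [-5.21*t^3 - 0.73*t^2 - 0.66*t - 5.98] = -15.63*t^2 - 1.46*t - 0.66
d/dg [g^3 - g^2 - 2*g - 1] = 3*g^2 - 2*g - 2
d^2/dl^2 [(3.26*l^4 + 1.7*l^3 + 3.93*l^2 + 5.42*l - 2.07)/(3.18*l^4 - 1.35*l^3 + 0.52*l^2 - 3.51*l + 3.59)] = (2.27373675443232e-13*l^10 + 62.3725199999999*l^9 + 206.105976*l^8 + 976.264452*l^7 - 1295.045378*l^6 + 451.011528*l^5 - 578.87679*l^4 - 1511.001562*l^3 + 868.218378*l^2 + 33.2257379999999*l + 194.61756)/(32.157432*l^12 - 40.95522*l^11 + 33.161994*l^10 - 122.338107*l^9 + 204.743844*l^8 - 147.582081*l^7 + 187.705351*l^6 - 308.289969*l^5 + 247.151328*l^4 - 134.755164*l^3 + 152.792913*l^2 - 135.711693*l + 46.268279)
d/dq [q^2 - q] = 2*q - 1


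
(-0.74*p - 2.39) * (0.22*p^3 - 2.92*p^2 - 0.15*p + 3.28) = -0.1628*p^4 + 1.635*p^3 + 7.0898*p^2 - 2.0687*p - 7.8392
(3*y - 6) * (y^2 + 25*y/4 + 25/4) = 3*y^3 + 51*y^2/4 - 75*y/4 - 75/2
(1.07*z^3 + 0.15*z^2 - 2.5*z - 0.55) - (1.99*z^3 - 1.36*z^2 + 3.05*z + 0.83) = -0.92*z^3 + 1.51*z^2 - 5.55*z - 1.38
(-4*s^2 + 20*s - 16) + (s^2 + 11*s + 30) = -3*s^2 + 31*s + 14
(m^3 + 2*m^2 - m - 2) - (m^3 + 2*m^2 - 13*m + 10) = 12*m - 12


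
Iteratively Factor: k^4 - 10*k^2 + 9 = (k - 3)*(k^3 + 3*k^2 - k - 3) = (k - 3)*(k + 3)*(k^2 - 1) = (k - 3)*(k - 1)*(k + 3)*(k + 1)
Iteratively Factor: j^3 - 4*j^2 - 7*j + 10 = (j - 5)*(j^2 + j - 2) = (j - 5)*(j - 1)*(j + 2)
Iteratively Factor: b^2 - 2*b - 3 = (b - 3)*(b + 1)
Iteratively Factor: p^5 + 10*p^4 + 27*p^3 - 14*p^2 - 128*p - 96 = (p + 1)*(p^4 + 9*p^3 + 18*p^2 - 32*p - 96) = (p + 1)*(p + 4)*(p^3 + 5*p^2 - 2*p - 24) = (p + 1)*(p + 4)^2*(p^2 + p - 6) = (p + 1)*(p + 3)*(p + 4)^2*(p - 2)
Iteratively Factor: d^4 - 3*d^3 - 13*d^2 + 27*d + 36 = (d + 1)*(d^3 - 4*d^2 - 9*d + 36) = (d + 1)*(d + 3)*(d^2 - 7*d + 12) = (d - 4)*(d + 1)*(d + 3)*(d - 3)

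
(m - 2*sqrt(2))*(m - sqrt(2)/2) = m^2 - 5*sqrt(2)*m/2 + 2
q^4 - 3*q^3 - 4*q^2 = q^2*(q - 4)*(q + 1)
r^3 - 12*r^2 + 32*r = r*(r - 8)*(r - 4)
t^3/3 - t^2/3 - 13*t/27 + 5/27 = (t/3 + 1/3)*(t - 5/3)*(t - 1/3)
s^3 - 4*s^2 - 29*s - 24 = (s - 8)*(s + 1)*(s + 3)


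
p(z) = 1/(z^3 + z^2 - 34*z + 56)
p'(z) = (-3*z^2 - 2*z + 34)/(z^3 + z^2 - 34*z + 56)^2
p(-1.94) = 0.01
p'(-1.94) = 0.00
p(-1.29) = 0.01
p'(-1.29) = 0.00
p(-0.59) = 0.01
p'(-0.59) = 0.01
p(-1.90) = 0.01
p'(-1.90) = 0.00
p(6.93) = 0.00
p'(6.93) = -0.00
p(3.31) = -0.11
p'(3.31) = -0.06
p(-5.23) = 0.01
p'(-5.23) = -0.00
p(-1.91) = 0.01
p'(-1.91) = 0.00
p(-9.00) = 0.00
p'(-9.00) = 0.00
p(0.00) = 0.02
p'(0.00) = 0.01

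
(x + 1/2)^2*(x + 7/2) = x^3 + 9*x^2/2 + 15*x/4 + 7/8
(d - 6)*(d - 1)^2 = d^3 - 8*d^2 + 13*d - 6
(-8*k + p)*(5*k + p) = -40*k^2 - 3*k*p + p^2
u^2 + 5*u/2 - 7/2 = (u - 1)*(u + 7/2)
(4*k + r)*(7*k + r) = 28*k^2 + 11*k*r + r^2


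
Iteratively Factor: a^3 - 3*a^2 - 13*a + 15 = (a - 5)*(a^2 + 2*a - 3) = (a - 5)*(a - 1)*(a + 3)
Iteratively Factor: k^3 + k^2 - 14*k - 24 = (k + 2)*(k^2 - k - 12) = (k - 4)*(k + 2)*(k + 3)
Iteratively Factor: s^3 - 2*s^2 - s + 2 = (s - 1)*(s^2 - s - 2) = (s - 2)*(s - 1)*(s + 1)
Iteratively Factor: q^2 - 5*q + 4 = (q - 1)*(q - 4)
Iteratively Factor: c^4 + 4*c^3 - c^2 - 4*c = (c)*(c^3 + 4*c^2 - c - 4) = c*(c + 1)*(c^2 + 3*c - 4) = c*(c + 1)*(c + 4)*(c - 1)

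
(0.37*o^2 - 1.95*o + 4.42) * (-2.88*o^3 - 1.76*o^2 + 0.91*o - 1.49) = -1.0656*o^5 + 4.9648*o^4 - 8.9609*o^3 - 10.105*o^2 + 6.9277*o - 6.5858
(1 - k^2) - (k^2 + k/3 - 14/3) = -2*k^2 - k/3 + 17/3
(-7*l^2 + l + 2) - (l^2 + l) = 2 - 8*l^2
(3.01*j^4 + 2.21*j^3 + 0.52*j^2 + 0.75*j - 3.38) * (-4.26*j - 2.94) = -12.8226*j^5 - 18.264*j^4 - 8.7126*j^3 - 4.7238*j^2 + 12.1938*j + 9.9372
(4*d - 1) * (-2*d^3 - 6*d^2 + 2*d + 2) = -8*d^4 - 22*d^3 + 14*d^2 + 6*d - 2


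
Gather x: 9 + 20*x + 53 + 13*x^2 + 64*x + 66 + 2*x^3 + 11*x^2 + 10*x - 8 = 2*x^3 + 24*x^2 + 94*x + 120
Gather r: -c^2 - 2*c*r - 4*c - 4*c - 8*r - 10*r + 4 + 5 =-c^2 - 8*c + r*(-2*c - 18) + 9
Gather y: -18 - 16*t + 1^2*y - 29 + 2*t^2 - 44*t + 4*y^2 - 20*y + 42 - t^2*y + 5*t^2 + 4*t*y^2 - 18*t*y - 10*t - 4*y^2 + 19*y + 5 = 7*t^2 + 4*t*y^2 - 70*t + y*(-t^2 - 18*t)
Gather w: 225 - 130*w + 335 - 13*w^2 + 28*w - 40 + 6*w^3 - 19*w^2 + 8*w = 6*w^3 - 32*w^2 - 94*w + 520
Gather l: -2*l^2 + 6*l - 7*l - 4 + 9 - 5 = -2*l^2 - l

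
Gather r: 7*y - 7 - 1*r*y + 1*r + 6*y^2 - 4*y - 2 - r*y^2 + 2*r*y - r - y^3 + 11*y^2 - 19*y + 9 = r*(-y^2 + y) - y^3 + 17*y^2 - 16*y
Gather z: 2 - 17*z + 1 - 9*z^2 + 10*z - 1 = -9*z^2 - 7*z + 2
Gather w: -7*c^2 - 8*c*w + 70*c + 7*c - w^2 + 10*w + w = -7*c^2 + 77*c - w^2 + w*(11 - 8*c)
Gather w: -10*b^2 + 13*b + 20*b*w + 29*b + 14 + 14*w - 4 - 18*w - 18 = -10*b^2 + 42*b + w*(20*b - 4) - 8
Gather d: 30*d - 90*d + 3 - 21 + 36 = 18 - 60*d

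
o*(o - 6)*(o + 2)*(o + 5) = o^4 + o^3 - 32*o^2 - 60*o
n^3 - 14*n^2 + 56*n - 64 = (n - 8)*(n - 4)*(n - 2)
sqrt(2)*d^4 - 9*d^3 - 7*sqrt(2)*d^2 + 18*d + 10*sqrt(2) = (d - 5*sqrt(2))*(d - sqrt(2))*(d + sqrt(2))*(sqrt(2)*d + 1)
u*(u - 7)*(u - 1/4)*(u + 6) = u^4 - 5*u^3/4 - 167*u^2/4 + 21*u/2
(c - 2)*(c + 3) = c^2 + c - 6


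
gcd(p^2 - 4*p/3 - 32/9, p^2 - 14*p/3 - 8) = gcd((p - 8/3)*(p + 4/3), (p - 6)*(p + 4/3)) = p + 4/3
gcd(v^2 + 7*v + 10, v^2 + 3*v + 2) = v + 2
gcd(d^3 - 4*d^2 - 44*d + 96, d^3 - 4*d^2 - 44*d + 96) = d^3 - 4*d^2 - 44*d + 96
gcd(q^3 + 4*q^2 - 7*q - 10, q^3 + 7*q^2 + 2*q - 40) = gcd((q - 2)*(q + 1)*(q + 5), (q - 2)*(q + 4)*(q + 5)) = q^2 + 3*q - 10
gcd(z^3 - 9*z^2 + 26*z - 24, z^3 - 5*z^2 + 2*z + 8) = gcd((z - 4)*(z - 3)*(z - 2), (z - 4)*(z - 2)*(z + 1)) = z^2 - 6*z + 8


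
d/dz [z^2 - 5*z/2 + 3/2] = 2*z - 5/2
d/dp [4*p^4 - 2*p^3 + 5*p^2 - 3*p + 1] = 16*p^3 - 6*p^2 + 10*p - 3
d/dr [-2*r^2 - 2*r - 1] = -4*r - 2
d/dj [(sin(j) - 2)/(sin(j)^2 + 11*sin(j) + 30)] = (4*sin(j) + cos(j)^2 + 51)*cos(j)/(sin(j)^2 + 11*sin(j) + 30)^2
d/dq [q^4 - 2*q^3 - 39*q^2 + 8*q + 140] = 4*q^3 - 6*q^2 - 78*q + 8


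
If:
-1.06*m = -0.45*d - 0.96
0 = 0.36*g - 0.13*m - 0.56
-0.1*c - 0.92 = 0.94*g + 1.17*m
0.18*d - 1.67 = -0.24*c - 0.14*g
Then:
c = 12.40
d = -7.79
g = 0.69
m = -2.40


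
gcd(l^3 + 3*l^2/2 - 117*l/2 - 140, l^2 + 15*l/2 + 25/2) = l + 5/2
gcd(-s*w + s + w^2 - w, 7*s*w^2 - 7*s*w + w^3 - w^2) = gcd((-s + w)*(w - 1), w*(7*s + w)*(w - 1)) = w - 1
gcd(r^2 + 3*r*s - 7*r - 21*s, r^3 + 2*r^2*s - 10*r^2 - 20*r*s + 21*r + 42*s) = r - 7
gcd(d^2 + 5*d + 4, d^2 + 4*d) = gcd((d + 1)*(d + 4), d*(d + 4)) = d + 4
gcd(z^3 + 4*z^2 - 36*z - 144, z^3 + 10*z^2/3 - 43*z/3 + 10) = z + 6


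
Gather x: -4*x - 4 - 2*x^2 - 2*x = -2*x^2 - 6*x - 4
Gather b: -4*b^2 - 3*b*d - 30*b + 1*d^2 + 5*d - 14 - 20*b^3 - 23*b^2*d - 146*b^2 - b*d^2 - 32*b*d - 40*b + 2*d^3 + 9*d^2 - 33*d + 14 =-20*b^3 + b^2*(-23*d - 150) + b*(-d^2 - 35*d - 70) + 2*d^3 + 10*d^2 - 28*d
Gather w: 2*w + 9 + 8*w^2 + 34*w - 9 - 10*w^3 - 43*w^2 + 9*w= -10*w^3 - 35*w^2 + 45*w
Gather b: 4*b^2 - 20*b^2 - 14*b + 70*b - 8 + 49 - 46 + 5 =-16*b^2 + 56*b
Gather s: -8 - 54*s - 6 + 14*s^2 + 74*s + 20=14*s^2 + 20*s + 6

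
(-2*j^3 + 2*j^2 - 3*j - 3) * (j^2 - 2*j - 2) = -2*j^5 + 6*j^4 - 3*j^3 - j^2 + 12*j + 6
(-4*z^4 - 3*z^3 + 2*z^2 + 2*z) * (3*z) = -12*z^5 - 9*z^4 + 6*z^3 + 6*z^2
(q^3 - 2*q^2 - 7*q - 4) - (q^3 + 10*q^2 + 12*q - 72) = -12*q^2 - 19*q + 68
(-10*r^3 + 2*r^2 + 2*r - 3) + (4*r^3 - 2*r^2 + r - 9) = -6*r^3 + 3*r - 12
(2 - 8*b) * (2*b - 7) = -16*b^2 + 60*b - 14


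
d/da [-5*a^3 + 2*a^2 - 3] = a*(4 - 15*a)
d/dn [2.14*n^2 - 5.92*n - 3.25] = 4.28*n - 5.92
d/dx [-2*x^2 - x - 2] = -4*x - 1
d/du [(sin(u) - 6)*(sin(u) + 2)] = 2*(sin(u) - 2)*cos(u)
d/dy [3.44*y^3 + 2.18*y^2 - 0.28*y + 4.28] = 10.32*y^2 + 4.36*y - 0.28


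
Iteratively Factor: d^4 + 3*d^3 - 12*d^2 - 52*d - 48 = (d + 2)*(d^3 + d^2 - 14*d - 24) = (d + 2)^2*(d^2 - d - 12) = (d + 2)^2*(d + 3)*(d - 4)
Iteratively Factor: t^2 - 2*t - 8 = (t + 2)*(t - 4)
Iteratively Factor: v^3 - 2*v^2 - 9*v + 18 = (v - 2)*(v^2 - 9) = (v - 2)*(v + 3)*(v - 3)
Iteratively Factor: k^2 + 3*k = (k)*(k + 3)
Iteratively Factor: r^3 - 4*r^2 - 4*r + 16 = (r - 4)*(r^2 - 4) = (r - 4)*(r - 2)*(r + 2)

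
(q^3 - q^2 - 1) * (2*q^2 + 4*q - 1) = 2*q^5 + 2*q^4 - 5*q^3 - q^2 - 4*q + 1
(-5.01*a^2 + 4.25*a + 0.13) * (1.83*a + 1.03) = -9.1683*a^3 + 2.6172*a^2 + 4.6154*a + 0.1339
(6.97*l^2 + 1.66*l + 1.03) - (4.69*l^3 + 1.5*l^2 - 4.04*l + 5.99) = -4.69*l^3 + 5.47*l^2 + 5.7*l - 4.96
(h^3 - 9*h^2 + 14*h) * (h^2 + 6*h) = h^5 - 3*h^4 - 40*h^3 + 84*h^2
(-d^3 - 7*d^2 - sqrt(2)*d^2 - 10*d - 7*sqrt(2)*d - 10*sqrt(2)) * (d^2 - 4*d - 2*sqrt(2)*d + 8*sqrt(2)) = -d^5 - 3*d^4 + sqrt(2)*d^4 + 3*sqrt(2)*d^3 + 22*d^3 - 18*sqrt(2)*d^2 + 52*d^2 - 72*d - 40*sqrt(2)*d - 160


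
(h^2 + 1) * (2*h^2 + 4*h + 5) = 2*h^4 + 4*h^3 + 7*h^2 + 4*h + 5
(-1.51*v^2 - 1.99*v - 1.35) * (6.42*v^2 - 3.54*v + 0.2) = -9.6942*v^4 - 7.4304*v^3 - 1.9244*v^2 + 4.381*v - 0.27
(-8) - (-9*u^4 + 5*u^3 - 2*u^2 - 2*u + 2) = 9*u^4 - 5*u^3 + 2*u^2 + 2*u - 10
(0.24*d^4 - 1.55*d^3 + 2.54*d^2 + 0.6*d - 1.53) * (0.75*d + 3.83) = 0.18*d^5 - 0.2433*d^4 - 4.0315*d^3 + 10.1782*d^2 + 1.1505*d - 5.8599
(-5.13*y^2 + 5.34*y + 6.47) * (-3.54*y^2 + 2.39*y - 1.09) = 18.1602*y^4 - 31.1643*y^3 - 4.5495*y^2 + 9.6427*y - 7.0523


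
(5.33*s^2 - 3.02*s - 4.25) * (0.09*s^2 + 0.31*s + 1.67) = 0.4797*s^4 + 1.3805*s^3 + 7.5824*s^2 - 6.3609*s - 7.0975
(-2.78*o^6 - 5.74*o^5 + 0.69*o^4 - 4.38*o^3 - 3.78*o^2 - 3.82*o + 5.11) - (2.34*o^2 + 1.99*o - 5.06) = -2.78*o^6 - 5.74*o^5 + 0.69*o^4 - 4.38*o^3 - 6.12*o^2 - 5.81*o + 10.17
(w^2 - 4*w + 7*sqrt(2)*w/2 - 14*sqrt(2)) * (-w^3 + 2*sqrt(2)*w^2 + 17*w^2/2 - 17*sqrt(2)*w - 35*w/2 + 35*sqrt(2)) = -w^5 - 3*sqrt(2)*w^4/2 + 25*w^4/2 - 75*w^3/2 + 75*sqrt(2)*w^3/4 - 309*sqrt(2)*w^2/4 - 105*w^2 + 105*sqrt(2)*w + 721*w - 980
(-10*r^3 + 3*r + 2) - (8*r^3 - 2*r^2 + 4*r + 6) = -18*r^3 + 2*r^2 - r - 4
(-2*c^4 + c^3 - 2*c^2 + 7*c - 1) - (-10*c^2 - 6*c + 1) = -2*c^4 + c^3 + 8*c^2 + 13*c - 2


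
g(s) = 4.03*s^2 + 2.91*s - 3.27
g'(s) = 8.06*s + 2.91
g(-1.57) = 2.09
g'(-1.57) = -9.74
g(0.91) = 2.72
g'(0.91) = 10.24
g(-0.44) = -3.77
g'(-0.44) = -0.64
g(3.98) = 72.15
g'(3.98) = 34.99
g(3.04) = 42.82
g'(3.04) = 27.41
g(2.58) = 31.06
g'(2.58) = 23.70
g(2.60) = 31.54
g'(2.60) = 23.87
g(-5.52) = 103.46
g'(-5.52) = -41.58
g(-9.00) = 296.97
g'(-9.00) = -69.63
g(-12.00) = 542.13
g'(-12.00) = -93.81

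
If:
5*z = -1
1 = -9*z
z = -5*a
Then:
No Solution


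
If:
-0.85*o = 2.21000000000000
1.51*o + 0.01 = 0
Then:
No Solution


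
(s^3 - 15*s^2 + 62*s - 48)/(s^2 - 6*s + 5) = (s^2 - 14*s + 48)/(s - 5)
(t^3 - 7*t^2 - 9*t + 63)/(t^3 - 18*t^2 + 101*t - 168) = (t + 3)/(t - 8)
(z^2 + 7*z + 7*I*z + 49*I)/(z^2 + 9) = (z^2 + 7*z*(1 + I) + 49*I)/(z^2 + 9)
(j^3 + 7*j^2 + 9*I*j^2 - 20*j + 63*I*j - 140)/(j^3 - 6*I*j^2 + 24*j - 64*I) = (j^2 + j*(7 + 5*I) + 35*I)/(j^2 - 10*I*j - 16)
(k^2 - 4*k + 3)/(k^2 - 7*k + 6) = (k - 3)/(k - 6)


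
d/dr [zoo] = 0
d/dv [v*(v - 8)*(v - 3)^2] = 4*v^3 - 42*v^2 + 114*v - 72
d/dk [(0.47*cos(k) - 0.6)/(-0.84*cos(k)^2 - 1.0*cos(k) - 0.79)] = (-0.3948*cos(k)^2 + 1.008*cos(k) + 0.9713)*sin(k)/(0.7056*cos(k)^4 + 1.68*cos(k)^3 + 2.3272*cos(k)^2 + 1.58*cos(k) + 0.6241)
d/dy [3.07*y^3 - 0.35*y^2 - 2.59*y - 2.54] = 9.21*y^2 - 0.7*y - 2.59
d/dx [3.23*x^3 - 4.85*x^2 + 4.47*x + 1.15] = 9.69*x^2 - 9.7*x + 4.47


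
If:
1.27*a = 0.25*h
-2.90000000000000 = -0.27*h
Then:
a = 2.11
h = 10.74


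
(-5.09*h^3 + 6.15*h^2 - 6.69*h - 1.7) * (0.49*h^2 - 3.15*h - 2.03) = -2.4941*h^5 + 19.047*h^4 - 12.3179*h^3 + 7.756*h^2 + 18.9357*h + 3.451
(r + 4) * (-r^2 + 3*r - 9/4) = -r^3 - r^2 + 39*r/4 - 9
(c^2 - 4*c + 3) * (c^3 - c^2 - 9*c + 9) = c^5 - 5*c^4 - 2*c^3 + 42*c^2 - 63*c + 27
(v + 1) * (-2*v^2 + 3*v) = -2*v^3 + v^2 + 3*v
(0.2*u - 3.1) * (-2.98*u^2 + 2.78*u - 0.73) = -0.596*u^3 + 9.794*u^2 - 8.764*u + 2.263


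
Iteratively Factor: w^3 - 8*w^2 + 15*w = (w - 3)*(w^2 - 5*w) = w*(w - 3)*(w - 5)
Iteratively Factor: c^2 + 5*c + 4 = (c + 4)*(c + 1)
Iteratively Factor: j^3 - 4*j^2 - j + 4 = (j - 4)*(j^2 - 1) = (j - 4)*(j + 1)*(j - 1)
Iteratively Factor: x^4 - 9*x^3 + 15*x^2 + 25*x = (x + 1)*(x^3 - 10*x^2 + 25*x) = x*(x + 1)*(x^2 - 10*x + 25) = x*(x - 5)*(x + 1)*(x - 5)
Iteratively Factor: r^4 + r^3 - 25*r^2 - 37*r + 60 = (r - 1)*(r^3 + 2*r^2 - 23*r - 60) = (r - 1)*(r + 3)*(r^2 - r - 20) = (r - 5)*(r - 1)*(r + 3)*(r + 4)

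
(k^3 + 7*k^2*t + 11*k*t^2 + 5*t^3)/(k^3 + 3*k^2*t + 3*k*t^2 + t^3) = (k + 5*t)/(k + t)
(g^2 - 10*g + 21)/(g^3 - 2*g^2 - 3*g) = (g - 7)/(g*(g + 1))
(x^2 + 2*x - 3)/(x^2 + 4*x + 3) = (x - 1)/(x + 1)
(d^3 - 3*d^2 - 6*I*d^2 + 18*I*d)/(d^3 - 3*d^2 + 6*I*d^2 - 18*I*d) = (d - 6*I)/(d + 6*I)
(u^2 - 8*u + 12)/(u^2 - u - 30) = (u - 2)/(u + 5)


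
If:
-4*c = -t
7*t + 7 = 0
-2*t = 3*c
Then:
No Solution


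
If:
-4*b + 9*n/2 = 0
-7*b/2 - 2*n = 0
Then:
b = 0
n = 0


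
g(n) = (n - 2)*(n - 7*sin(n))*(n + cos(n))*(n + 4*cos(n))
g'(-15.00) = -48870.94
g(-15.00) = 50493.51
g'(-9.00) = -13903.88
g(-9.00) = 8429.99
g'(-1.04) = 1.52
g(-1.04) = 7.99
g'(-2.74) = -829.73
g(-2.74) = 0.42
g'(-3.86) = -1175.83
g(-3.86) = 1572.75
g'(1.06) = -29.40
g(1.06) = 22.16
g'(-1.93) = 245.72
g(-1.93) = -138.29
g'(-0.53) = -25.81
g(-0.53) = -7.40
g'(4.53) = 1121.29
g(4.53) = 477.75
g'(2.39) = 2.84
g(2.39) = 0.82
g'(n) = (1 - 4*sin(n))*(n - 2)*(n - 7*sin(n))*(n + cos(n)) + (1 - sin(n))*(n - 2)*(n - 7*sin(n))*(n + 4*cos(n)) + (1 - 7*cos(n))*(n - 2)*(n + cos(n))*(n + 4*cos(n)) + (n - 7*sin(n))*(n + cos(n))*(n + 4*cos(n)) = (2 - n)*(n - 7*sin(n))*(n + cos(n))*(4*sin(n) - 1) + (2 - n)*(n - 7*sin(n))*(n + 4*cos(n))*(sin(n) - 1) + (2 - n)*(n + cos(n))*(n + 4*cos(n))*(7*cos(n) - 1) + (n - 7*sin(n))*(n + cos(n))*(n + 4*cos(n))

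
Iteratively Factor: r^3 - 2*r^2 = (r)*(r^2 - 2*r) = r*(r - 2)*(r)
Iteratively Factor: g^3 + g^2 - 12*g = (g)*(g^2 + g - 12) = g*(g + 4)*(g - 3)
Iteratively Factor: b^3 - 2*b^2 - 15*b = (b + 3)*(b^2 - 5*b) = (b - 5)*(b + 3)*(b)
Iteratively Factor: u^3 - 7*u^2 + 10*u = (u - 5)*(u^2 - 2*u) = (u - 5)*(u - 2)*(u)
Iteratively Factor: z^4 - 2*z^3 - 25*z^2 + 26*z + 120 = (z + 2)*(z^3 - 4*z^2 - 17*z + 60) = (z - 5)*(z + 2)*(z^2 + z - 12) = (z - 5)*(z + 2)*(z + 4)*(z - 3)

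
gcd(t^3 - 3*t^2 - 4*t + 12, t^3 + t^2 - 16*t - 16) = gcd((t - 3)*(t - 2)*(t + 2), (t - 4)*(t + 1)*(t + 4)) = 1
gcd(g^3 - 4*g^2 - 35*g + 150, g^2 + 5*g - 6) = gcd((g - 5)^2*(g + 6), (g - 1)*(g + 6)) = g + 6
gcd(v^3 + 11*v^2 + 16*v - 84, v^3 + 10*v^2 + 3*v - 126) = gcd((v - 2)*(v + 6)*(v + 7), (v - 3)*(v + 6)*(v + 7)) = v^2 + 13*v + 42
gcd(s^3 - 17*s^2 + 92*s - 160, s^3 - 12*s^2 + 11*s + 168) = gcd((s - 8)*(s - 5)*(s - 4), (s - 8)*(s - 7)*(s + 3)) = s - 8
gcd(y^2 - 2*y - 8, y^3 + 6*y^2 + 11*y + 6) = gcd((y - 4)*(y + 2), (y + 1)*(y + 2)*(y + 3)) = y + 2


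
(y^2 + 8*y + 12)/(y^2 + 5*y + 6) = (y + 6)/(y + 3)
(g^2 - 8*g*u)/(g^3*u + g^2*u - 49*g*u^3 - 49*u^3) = g*(g - 8*u)/(u*(g^3 + g^2 - 49*g*u^2 - 49*u^2))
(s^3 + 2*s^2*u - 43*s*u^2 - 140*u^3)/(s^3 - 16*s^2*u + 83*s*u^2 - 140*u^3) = (s^2 + 9*s*u + 20*u^2)/(s^2 - 9*s*u + 20*u^2)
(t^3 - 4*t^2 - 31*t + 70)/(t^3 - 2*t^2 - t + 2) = (t^2 - 2*t - 35)/(t^2 - 1)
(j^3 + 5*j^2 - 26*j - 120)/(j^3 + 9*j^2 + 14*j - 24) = (j - 5)/(j - 1)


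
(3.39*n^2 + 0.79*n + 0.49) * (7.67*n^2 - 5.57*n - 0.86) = 26.0013*n^4 - 12.823*n^3 - 3.5574*n^2 - 3.4087*n - 0.4214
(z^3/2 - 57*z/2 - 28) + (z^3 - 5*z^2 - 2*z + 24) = 3*z^3/2 - 5*z^2 - 61*z/2 - 4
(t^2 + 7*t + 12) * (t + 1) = t^3 + 8*t^2 + 19*t + 12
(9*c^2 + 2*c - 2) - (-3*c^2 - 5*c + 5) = 12*c^2 + 7*c - 7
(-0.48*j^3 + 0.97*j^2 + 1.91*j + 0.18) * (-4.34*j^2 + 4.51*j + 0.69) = 2.0832*j^5 - 6.3746*j^4 - 4.2459*j^3 + 8.5022*j^2 + 2.1297*j + 0.1242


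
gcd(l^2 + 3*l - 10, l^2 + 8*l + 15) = l + 5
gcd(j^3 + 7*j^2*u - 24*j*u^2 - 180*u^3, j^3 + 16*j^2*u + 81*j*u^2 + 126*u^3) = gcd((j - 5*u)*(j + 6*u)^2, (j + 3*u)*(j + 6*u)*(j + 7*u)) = j + 6*u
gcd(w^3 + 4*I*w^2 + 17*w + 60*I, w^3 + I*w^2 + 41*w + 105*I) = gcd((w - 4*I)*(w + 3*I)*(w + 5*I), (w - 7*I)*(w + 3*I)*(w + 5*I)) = w^2 + 8*I*w - 15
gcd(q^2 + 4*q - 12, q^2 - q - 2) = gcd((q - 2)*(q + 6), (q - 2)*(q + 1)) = q - 2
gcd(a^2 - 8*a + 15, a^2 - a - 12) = 1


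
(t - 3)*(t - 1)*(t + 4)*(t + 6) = t^4 + 6*t^3 - 13*t^2 - 66*t + 72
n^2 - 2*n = n*(n - 2)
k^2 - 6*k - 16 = (k - 8)*(k + 2)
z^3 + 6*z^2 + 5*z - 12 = (z - 1)*(z + 3)*(z + 4)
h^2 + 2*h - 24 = (h - 4)*(h + 6)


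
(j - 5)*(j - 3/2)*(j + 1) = j^3 - 11*j^2/2 + j + 15/2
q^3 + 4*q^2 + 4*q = q*(q + 2)^2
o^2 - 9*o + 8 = (o - 8)*(o - 1)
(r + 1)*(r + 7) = r^2 + 8*r + 7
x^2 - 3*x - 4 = (x - 4)*(x + 1)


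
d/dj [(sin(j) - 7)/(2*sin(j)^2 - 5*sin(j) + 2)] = (28*sin(j) + cos(2*j) - 34)*cos(j)/(2*sin(j)^2 - 5*sin(j) + 2)^2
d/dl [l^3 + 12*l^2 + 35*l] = 3*l^2 + 24*l + 35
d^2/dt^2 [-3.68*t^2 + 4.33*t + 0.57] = -7.36000000000000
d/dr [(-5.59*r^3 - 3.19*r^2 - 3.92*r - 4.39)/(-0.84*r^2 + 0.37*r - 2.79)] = (4.6956*r^4 - 4.1366*r^3 + 42.3152*r^2 + 10.425*r + 12.5611)/(0.7056*r^4 - 0.6216*r^3 + 4.8241*r^2 - 2.0646*r + 7.7841)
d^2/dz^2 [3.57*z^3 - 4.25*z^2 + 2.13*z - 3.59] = 21.42*z - 8.5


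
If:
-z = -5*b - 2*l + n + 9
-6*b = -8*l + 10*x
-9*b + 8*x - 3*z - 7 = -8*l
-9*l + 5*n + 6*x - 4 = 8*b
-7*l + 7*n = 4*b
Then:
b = -154/195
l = -236/65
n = -796/195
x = -158/65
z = -629/39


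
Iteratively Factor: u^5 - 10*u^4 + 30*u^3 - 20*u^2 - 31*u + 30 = (u - 5)*(u^4 - 5*u^3 + 5*u^2 + 5*u - 6) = (u - 5)*(u - 2)*(u^3 - 3*u^2 - u + 3) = (u - 5)*(u - 3)*(u - 2)*(u^2 - 1) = (u - 5)*(u - 3)*(u - 2)*(u - 1)*(u + 1)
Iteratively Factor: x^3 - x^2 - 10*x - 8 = (x + 2)*(x^2 - 3*x - 4) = (x - 4)*(x + 2)*(x + 1)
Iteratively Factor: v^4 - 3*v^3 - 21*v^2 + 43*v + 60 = (v + 1)*(v^3 - 4*v^2 - 17*v + 60) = (v + 1)*(v + 4)*(v^2 - 8*v + 15) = (v - 5)*(v + 1)*(v + 4)*(v - 3)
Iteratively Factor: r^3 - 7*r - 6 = (r + 1)*(r^2 - r - 6) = (r - 3)*(r + 1)*(r + 2)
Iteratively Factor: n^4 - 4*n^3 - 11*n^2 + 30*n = (n - 5)*(n^3 + n^2 - 6*n) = (n - 5)*(n - 2)*(n^2 + 3*n) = n*(n - 5)*(n - 2)*(n + 3)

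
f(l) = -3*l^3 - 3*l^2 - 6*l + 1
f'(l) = -9*l^2 - 6*l - 6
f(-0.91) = 6.24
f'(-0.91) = -7.99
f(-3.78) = 142.85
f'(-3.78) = -111.92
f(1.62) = -29.35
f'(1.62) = -39.34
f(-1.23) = 9.42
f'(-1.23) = -12.24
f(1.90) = -41.81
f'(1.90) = -49.89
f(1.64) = -30.14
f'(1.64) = -40.05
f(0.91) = -9.21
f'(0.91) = -18.91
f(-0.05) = 1.29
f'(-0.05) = -5.72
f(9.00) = -2483.00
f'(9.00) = -789.00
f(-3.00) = 73.00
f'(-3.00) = -69.00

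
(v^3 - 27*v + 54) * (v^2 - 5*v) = v^5 - 5*v^4 - 27*v^3 + 189*v^2 - 270*v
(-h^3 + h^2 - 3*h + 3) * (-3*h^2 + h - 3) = 3*h^5 - 4*h^4 + 13*h^3 - 15*h^2 + 12*h - 9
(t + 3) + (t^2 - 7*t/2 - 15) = t^2 - 5*t/2 - 12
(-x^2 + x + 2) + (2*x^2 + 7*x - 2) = x^2 + 8*x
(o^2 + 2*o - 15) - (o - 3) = o^2 + o - 12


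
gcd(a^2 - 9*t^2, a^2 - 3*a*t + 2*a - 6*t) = -a + 3*t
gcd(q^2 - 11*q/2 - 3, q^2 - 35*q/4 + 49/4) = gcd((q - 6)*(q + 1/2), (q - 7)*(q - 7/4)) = 1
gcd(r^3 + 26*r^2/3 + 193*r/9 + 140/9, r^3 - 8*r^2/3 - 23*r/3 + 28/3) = r + 7/3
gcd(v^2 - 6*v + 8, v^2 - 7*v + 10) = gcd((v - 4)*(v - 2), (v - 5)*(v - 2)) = v - 2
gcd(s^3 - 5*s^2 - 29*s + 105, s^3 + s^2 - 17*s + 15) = s^2 + 2*s - 15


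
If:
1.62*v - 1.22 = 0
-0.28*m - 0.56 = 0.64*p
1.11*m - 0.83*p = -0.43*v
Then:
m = -0.71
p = -0.56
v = 0.75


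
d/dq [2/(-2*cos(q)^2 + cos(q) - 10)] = 2*(1 - 4*cos(q))*sin(q)/(-cos(q) + cos(2*q) + 11)^2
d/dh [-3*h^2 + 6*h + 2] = 6 - 6*h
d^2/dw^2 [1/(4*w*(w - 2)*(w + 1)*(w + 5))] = (10*w^6 + 60*w^5 + 33*w^4 - 244*w^3 + 27*w^2 + 210*w + 100)/(2*w^3*(w^9 + 12*w^8 + 27*w^7 - 134*w^6 - 429*w^5 + 528*w^4 + 1637*w^3 - 270*w^2 - 2100*w - 1000))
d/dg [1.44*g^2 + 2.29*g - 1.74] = 2.88*g + 2.29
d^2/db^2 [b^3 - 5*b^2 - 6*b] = 6*b - 10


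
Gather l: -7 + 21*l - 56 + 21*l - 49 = 42*l - 112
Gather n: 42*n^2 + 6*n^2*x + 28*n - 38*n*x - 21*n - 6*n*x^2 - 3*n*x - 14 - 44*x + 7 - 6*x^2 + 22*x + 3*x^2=n^2*(6*x + 42) + n*(-6*x^2 - 41*x + 7) - 3*x^2 - 22*x - 7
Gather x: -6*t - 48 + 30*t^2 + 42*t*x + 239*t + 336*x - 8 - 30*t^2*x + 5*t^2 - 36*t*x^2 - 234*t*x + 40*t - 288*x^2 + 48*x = 35*t^2 + 273*t + x^2*(-36*t - 288) + x*(-30*t^2 - 192*t + 384) - 56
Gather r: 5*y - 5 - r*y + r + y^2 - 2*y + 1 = r*(1 - y) + y^2 + 3*y - 4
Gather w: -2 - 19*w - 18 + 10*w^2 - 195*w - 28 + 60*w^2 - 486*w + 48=70*w^2 - 700*w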